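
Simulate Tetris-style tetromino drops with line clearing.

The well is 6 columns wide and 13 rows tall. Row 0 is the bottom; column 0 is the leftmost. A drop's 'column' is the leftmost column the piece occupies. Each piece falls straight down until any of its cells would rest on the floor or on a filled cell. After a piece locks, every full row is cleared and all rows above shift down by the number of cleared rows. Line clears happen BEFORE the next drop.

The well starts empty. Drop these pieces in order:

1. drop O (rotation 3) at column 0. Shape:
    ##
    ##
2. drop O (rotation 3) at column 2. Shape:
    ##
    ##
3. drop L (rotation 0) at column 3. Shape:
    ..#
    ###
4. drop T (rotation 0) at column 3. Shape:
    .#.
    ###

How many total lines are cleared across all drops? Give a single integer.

Answer: 0

Derivation:
Drop 1: O rot3 at col 0 lands with bottom-row=0; cleared 0 line(s) (total 0); column heights now [2 2 0 0 0 0], max=2
Drop 2: O rot3 at col 2 lands with bottom-row=0; cleared 0 line(s) (total 0); column heights now [2 2 2 2 0 0], max=2
Drop 3: L rot0 at col 3 lands with bottom-row=2; cleared 0 line(s) (total 0); column heights now [2 2 2 3 3 4], max=4
Drop 4: T rot0 at col 3 lands with bottom-row=4; cleared 0 line(s) (total 0); column heights now [2 2 2 5 6 5], max=6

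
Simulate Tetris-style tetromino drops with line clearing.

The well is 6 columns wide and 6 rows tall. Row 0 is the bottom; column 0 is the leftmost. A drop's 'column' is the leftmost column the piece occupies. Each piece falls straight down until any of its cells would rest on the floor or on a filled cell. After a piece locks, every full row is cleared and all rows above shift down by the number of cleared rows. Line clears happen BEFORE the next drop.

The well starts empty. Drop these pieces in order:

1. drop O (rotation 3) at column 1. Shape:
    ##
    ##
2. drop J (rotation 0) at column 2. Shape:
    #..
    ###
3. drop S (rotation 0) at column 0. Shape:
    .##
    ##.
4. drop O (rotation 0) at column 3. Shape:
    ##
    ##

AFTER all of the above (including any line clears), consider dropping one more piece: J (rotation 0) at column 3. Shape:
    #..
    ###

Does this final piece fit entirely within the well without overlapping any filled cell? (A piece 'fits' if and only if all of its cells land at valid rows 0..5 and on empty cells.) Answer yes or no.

Answer: no

Derivation:
Drop 1: O rot3 at col 1 lands with bottom-row=0; cleared 0 line(s) (total 0); column heights now [0 2 2 0 0 0], max=2
Drop 2: J rot0 at col 2 lands with bottom-row=2; cleared 0 line(s) (total 0); column heights now [0 2 4 3 3 0], max=4
Drop 3: S rot0 at col 0 lands with bottom-row=3; cleared 0 line(s) (total 0); column heights now [4 5 5 3 3 0], max=5
Drop 4: O rot0 at col 3 lands with bottom-row=3; cleared 0 line(s) (total 0); column heights now [4 5 5 5 5 0], max=5
Test piece J rot0 at col 3 (width 3): heights before test = [4 5 5 5 5 0]; fits = False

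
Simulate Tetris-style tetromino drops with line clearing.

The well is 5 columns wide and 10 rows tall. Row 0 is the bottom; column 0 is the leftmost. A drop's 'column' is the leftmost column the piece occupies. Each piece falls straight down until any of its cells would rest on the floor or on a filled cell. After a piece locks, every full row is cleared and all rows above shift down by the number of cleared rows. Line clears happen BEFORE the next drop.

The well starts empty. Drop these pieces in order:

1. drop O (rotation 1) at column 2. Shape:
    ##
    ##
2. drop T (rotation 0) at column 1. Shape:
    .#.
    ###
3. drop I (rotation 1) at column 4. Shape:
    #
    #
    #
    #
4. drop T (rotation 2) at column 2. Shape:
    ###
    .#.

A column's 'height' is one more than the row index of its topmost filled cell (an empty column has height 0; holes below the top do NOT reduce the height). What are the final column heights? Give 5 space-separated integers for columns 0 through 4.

Answer: 0 3 5 5 5

Derivation:
Drop 1: O rot1 at col 2 lands with bottom-row=0; cleared 0 line(s) (total 0); column heights now [0 0 2 2 0], max=2
Drop 2: T rot0 at col 1 lands with bottom-row=2; cleared 0 line(s) (total 0); column heights now [0 3 4 3 0], max=4
Drop 3: I rot1 at col 4 lands with bottom-row=0; cleared 0 line(s) (total 0); column heights now [0 3 4 3 4], max=4
Drop 4: T rot2 at col 2 lands with bottom-row=3; cleared 0 line(s) (total 0); column heights now [0 3 5 5 5], max=5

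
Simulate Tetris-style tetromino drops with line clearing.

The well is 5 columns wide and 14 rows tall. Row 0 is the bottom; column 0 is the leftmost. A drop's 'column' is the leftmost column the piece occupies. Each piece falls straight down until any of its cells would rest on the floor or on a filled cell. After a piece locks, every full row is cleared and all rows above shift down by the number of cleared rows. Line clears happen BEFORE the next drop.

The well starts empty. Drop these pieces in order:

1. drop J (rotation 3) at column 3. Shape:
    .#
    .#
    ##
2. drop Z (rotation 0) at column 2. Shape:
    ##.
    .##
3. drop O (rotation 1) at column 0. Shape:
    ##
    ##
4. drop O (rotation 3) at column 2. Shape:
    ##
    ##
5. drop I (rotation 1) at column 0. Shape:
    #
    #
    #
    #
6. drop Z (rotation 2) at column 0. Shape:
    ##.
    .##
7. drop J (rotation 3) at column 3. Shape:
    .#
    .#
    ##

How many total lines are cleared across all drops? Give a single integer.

Drop 1: J rot3 at col 3 lands with bottom-row=0; cleared 0 line(s) (total 0); column heights now [0 0 0 1 3], max=3
Drop 2: Z rot0 at col 2 lands with bottom-row=3; cleared 0 line(s) (total 0); column heights now [0 0 5 5 4], max=5
Drop 3: O rot1 at col 0 lands with bottom-row=0; cleared 0 line(s) (total 0); column heights now [2 2 5 5 4], max=5
Drop 4: O rot3 at col 2 lands with bottom-row=5; cleared 0 line(s) (total 0); column heights now [2 2 7 7 4], max=7
Drop 5: I rot1 at col 0 lands with bottom-row=2; cleared 0 line(s) (total 0); column heights now [6 2 7 7 4], max=7
Drop 6: Z rot2 at col 0 lands with bottom-row=7; cleared 0 line(s) (total 0); column heights now [9 9 8 7 4], max=9
Drop 7: J rot3 at col 3 lands with bottom-row=7; cleared 0 line(s) (total 0); column heights now [9 9 8 8 10], max=10

Answer: 0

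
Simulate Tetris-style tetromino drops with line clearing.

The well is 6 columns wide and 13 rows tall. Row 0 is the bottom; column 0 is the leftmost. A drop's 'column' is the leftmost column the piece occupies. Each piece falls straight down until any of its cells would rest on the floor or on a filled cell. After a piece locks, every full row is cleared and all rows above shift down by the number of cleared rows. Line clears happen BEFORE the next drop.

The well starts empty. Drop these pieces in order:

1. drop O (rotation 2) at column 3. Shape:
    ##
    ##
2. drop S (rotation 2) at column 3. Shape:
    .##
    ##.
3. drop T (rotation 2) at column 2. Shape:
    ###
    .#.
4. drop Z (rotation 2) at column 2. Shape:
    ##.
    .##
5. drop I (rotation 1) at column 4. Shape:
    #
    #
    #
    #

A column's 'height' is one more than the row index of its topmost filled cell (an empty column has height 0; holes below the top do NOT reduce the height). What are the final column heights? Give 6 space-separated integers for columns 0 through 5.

Drop 1: O rot2 at col 3 lands with bottom-row=0; cleared 0 line(s) (total 0); column heights now [0 0 0 2 2 0], max=2
Drop 2: S rot2 at col 3 lands with bottom-row=2; cleared 0 line(s) (total 0); column heights now [0 0 0 3 4 4], max=4
Drop 3: T rot2 at col 2 lands with bottom-row=3; cleared 0 line(s) (total 0); column heights now [0 0 5 5 5 4], max=5
Drop 4: Z rot2 at col 2 lands with bottom-row=5; cleared 0 line(s) (total 0); column heights now [0 0 7 7 6 4], max=7
Drop 5: I rot1 at col 4 lands with bottom-row=6; cleared 0 line(s) (total 0); column heights now [0 0 7 7 10 4], max=10

Answer: 0 0 7 7 10 4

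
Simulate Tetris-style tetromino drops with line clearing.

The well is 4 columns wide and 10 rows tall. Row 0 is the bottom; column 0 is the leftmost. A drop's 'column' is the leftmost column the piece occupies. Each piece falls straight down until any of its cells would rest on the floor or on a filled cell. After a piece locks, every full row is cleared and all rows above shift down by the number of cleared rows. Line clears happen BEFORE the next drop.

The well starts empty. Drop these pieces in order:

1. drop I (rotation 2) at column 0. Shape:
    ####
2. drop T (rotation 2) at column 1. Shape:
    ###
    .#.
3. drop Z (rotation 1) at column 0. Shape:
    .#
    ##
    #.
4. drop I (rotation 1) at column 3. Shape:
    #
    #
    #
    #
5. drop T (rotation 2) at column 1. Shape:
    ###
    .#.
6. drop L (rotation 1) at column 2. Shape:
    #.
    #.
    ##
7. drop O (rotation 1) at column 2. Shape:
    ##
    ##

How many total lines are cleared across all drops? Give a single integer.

Drop 1: I rot2 at col 0 lands with bottom-row=0; cleared 1 line(s) (total 1); column heights now [0 0 0 0], max=0
Drop 2: T rot2 at col 1 lands with bottom-row=0; cleared 0 line(s) (total 1); column heights now [0 2 2 2], max=2
Drop 3: Z rot1 at col 0 lands with bottom-row=1; cleared 1 line(s) (total 2); column heights now [2 3 1 0], max=3
Drop 4: I rot1 at col 3 lands with bottom-row=0; cleared 0 line(s) (total 2); column heights now [2 3 1 4], max=4
Drop 5: T rot2 at col 1 lands with bottom-row=3; cleared 0 line(s) (total 2); column heights now [2 5 5 5], max=5
Drop 6: L rot1 at col 2 lands with bottom-row=5; cleared 0 line(s) (total 2); column heights now [2 5 8 6], max=8
Drop 7: O rot1 at col 2 lands with bottom-row=8; cleared 0 line(s) (total 2); column heights now [2 5 10 10], max=10

Answer: 2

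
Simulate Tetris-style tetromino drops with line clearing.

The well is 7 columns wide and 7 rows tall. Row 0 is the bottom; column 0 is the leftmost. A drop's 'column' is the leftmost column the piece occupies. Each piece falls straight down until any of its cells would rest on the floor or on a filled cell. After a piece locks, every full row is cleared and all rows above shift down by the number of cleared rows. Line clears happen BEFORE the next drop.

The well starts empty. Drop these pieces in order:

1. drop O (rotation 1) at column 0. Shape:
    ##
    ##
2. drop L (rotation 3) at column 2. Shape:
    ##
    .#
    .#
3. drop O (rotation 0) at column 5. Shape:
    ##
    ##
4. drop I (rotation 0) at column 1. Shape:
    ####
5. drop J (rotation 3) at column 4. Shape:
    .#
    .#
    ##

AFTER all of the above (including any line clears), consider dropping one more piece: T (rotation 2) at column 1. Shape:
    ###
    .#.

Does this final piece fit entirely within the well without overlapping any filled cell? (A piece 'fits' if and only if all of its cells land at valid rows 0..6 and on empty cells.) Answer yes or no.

Drop 1: O rot1 at col 0 lands with bottom-row=0; cleared 0 line(s) (total 0); column heights now [2 2 0 0 0 0 0], max=2
Drop 2: L rot3 at col 2 lands with bottom-row=0; cleared 0 line(s) (total 0); column heights now [2 2 3 3 0 0 0], max=3
Drop 3: O rot0 at col 5 lands with bottom-row=0; cleared 0 line(s) (total 0); column heights now [2 2 3 3 0 2 2], max=3
Drop 4: I rot0 at col 1 lands with bottom-row=3; cleared 0 line(s) (total 0); column heights now [2 4 4 4 4 2 2], max=4
Drop 5: J rot3 at col 4 lands with bottom-row=4; cleared 0 line(s) (total 0); column heights now [2 4 4 4 5 7 2], max=7
Test piece T rot2 at col 1 (width 3): heights before test = [2 4 4 4 5 7 2]; fits = True

Answer: yes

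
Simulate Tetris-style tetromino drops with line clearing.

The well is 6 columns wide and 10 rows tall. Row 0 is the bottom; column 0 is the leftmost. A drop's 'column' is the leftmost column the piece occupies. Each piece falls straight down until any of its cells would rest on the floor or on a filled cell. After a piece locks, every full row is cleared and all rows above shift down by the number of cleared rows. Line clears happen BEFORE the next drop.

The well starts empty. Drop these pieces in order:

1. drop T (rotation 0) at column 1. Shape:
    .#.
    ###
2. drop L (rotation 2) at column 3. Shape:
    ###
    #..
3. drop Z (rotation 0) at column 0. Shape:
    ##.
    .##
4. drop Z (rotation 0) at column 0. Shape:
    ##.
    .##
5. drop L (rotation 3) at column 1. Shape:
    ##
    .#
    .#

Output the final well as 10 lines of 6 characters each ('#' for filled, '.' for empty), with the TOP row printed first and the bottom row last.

Answer: ......
......
.##...
..#...
###...
.##...
##....
.#####
..##..
.###..

Derivation:
Drop 1: T rot0 at col 1 lands with bottom-row=0; cleared 0 line(s) (total 0); column heights now [0 1 2 1 0 0], max=2
Drop 2: L rot2 at col 3 lands with bottom-row=1; cleared 0 line(s) (total 0); column heights now [0 1 2 3 3 3], max=3
Drop 3: Z rot0 at col 0 lands with bottom-row=2; cleared 0 line(s) (total 0); column heights now [4 4 3 3 3 3], max=4
Drop 4: Z rot0 at col 0 lands with bottom-row=4; cleared 0 line(s) (total 0); column heights now [6 6 5 3 3 3], max=6
Drop 5: L rot3 at col 1 lands with bottom-row=5; cleared 0 line(s) (total 0); column heights now [6 8 8 3 3 3], max=8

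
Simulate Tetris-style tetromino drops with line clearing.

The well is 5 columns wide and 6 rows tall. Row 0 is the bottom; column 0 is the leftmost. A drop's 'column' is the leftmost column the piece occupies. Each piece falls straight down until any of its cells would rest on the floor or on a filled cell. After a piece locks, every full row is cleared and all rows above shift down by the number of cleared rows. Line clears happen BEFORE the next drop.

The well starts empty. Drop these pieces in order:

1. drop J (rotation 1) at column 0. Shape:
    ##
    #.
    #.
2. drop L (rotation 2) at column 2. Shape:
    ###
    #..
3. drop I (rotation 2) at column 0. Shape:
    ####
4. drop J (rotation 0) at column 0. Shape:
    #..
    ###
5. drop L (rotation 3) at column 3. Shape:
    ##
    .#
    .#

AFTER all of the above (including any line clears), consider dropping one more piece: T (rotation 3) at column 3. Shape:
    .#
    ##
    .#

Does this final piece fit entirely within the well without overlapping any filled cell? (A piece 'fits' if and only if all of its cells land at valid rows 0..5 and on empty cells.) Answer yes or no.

Answer: yes

Derivation:
Drop 1: J rot1 at col 0 lands with bottom-row=0; cleared 0 line(s) (total 0); column heights now [3 3 0 0 0], max=3
Drop 2: L rot2 at col 2 lands with bottom-row=0; cleared 0 line(s) (total 0); column heights now [3 3 2 2 2], max=3
Drop 3: I rot2 at col 0 lands with bottom-row=3; cleared 0 line(s) (total 0); column heights now [4 4 4 4 2], max=4
Drop 4: J rot0 at col 0 lands with bottom-row=4; cleared 0 line(s) (total 0); column heights now [6 5 5 4 2], max=6
Drop 5: L rot3 at col 3 lands with bottom-row=2; cleared 2 line(s) (total 2); column heights now [4 3 2 2 3], max=4
Test piece T rot3 at col 3 (width 2): heights before test = [4 3 2 2 3]; fits = True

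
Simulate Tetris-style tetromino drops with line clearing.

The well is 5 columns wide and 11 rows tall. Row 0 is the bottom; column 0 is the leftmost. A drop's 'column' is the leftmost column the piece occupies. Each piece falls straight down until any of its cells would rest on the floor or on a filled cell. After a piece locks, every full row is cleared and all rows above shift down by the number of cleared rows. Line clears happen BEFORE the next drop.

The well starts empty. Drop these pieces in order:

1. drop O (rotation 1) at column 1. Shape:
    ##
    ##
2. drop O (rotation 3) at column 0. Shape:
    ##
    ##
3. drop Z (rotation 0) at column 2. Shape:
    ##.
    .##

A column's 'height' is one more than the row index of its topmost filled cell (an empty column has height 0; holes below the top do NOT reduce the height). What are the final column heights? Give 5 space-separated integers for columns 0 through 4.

Drop 1: O rot1 at col 1 lands with bottom-row=0; cleared 0 line(s) (total 0); column heights now [0 2 2 0 0], max=2
Drop 2: O rot3 at col 0 lands with bottom-row=2; cleared 0 line(s) (total 0); column heights now [4 4 2 0 0], max=4
Drop 3: Z rot0 at col 2 lands with bottom-row=1; cleared 0 line(s) (total 0); column heights now [4 4 3 3 2], max=4

Answer: 4 4 3 3 2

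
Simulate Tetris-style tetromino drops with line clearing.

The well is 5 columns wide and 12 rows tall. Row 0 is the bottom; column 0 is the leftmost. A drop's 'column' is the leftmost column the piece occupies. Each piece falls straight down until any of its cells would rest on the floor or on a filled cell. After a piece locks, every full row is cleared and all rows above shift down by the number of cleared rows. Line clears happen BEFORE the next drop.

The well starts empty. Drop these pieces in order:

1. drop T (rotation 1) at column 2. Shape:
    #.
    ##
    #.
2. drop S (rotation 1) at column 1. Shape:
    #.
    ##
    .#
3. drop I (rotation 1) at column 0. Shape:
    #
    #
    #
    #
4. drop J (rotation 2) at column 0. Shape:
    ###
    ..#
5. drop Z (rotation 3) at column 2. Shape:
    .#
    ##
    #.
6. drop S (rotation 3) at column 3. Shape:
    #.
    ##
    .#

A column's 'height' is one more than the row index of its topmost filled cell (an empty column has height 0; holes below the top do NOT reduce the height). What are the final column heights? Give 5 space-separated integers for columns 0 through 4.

Answer: 7 7 9 12 11

Derivation:
Drop 1: T rot1 at col 2 lands with bottom-row=0; cleared 0 line(s) (total 0); column heights now [0 0 3 2 0], max=3
Drop 2: S rot1 at col 1 lands with bottom-row=3; cleared 0 line(s) (total 0); column heights now [0 6 5 2 0], max=6
Drop 3: I rot1 at col 0 lands with bottom-row=0; cleared 0 line(s) (total 0); column heights now [4 6 5 2 0], max=6
Drop 4: J rot2 at col 0 lands with bottom-row=5; cleared 0 line(s) (total 0); column heights now [7 7 7 2 0], max=7
Drop 5: Z rot3 at col 2 lands with bottom-row=7; cleared 0 line(s) (total 0); column heights now [7 7 9 10 0], max=10
Drop 6: S rot3 at col 3 lands with bottom-row=9; cleared 0 line(s) (total 0); column heights now [7 7 9 12 11], max=12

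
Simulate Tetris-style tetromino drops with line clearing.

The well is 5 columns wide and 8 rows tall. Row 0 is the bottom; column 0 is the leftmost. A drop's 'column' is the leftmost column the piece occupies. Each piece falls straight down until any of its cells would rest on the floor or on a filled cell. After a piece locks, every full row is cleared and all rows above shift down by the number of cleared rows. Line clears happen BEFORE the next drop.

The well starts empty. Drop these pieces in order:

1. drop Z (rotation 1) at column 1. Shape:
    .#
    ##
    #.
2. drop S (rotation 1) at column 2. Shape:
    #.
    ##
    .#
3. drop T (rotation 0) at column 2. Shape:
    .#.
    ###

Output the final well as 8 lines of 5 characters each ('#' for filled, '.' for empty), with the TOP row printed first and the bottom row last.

Answer: .....
...#.
..###
..#..
..##.
..##.
.##..
.#...

Derivation:
Drop 1: Z rot1 at col 1 lands with bottom-row=0; cleared 0 line(s) (total 0); column heights now [0 2 3 0 0], max=3
Drop 2: S rot1 at col 2 lands with bottom-row=2; cleared 0 line(s) (total 0); column heights now [0 2 5 4 0], max=5
Drop 3: T rot0 at col 2 lands with bottom-row=5; cleared 0 line(s) (total 0); column heights now [0 2 6 7 6], max=7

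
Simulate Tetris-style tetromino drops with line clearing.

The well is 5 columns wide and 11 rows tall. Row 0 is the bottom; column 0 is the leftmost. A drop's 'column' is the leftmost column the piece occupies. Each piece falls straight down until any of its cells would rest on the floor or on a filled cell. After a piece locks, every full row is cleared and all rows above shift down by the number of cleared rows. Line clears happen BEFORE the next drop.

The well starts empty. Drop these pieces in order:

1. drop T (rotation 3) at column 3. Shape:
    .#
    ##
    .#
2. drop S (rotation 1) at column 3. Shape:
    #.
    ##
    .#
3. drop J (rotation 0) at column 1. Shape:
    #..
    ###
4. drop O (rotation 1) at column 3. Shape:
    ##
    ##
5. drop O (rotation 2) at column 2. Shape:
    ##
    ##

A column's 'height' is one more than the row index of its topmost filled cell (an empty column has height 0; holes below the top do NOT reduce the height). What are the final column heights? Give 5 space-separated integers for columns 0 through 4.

Drop 1: T rot3 at col 3 lands with bottom-row=0; cleared 0 line(s) (total 0); column heights now [0 0 0 2 3], max=3
Drop 2: S rot1 at col 3 lands with bottom-row=3; cleared 0 line(s) (total 0); column heights now [0 0 0 6 5], max=6
Drop 3: J rot0 at col 1 lands with bottom-row=6; cleared 0 line(s) (total 0); column heights now [0 8 7 7 5], max=8
Drop 4: O rot1 at col 3 lands with bottom-row=7; cleared 0 line(s) (total 0); column heights now [0 8 7 9 9], max=9
Drop 5: O rot2 at col 2 lands with bottom-row=9; cleared 0 line(s) (total 0); column heights now [0 8 11 11 9], max=11

Answer: 0 8 11 11 9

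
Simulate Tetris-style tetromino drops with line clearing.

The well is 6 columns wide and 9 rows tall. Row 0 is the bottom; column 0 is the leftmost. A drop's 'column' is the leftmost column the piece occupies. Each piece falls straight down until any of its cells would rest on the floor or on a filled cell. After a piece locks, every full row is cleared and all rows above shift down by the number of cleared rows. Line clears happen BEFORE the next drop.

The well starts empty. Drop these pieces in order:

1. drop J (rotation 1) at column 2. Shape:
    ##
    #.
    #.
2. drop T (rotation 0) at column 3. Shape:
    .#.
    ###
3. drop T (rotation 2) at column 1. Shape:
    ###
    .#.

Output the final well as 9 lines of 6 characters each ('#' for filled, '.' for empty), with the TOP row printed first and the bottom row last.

Drop 1: J rot1 at col 2 lands with bottom-row=0; cleared 0 line(s) (total 0); column heights now [0 0 3 3 0 0], max=3
Drop 2: T rot0 at col 3 lands with bottom-row=3; cleared 0 line(s) (total 0); column heights now [0 0 3 4 5 4], max=5
Drop 3: T rot2 at col 1 lands with bottom-row=3; cleared 0 line(s) (total 0); column heights now [0 5 5 5 5 4], max=5

Answer: ......
......
......
......
.####.
..####
..##..
..#...
..#...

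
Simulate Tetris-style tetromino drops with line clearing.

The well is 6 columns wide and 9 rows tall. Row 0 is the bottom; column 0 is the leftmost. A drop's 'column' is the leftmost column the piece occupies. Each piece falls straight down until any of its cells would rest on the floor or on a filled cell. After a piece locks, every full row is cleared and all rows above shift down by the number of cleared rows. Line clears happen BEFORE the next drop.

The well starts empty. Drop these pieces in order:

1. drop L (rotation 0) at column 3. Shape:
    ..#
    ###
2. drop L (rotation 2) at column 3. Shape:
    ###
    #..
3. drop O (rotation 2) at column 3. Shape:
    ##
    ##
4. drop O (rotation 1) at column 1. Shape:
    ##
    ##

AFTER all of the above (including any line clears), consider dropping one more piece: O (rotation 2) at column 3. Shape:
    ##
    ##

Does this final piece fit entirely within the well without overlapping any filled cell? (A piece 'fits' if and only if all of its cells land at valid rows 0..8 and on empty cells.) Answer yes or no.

Answer: yes

Derivation:
Drop 1: L rot0 at col 3 lands with bottom-row=0; cleared 0 line(s) (total 0); column heights now [0 0 0 1 1 2], max=2
Drop 2: L rot2 at col 3 lands with bottom-row=1; cleared 0 line(s) (total 0); column heights now [0 0 0 3 3 3], max=3
Drop 3: O rot2 at col 3 lands with bottom-row=3; cleared 0 line(s) (total 0); column heights now [0 0 0 5 5 3], max=5
Drop 4: O rot1 at col 1 lands with bottom-row=0; cleared 0 line(s) (total 0); column heights now [0 2 2 5 5 3], max=5
Test piece O rot2 at col 3 (width 2): heights before test = [0 2 2 5 5 3]; fits = True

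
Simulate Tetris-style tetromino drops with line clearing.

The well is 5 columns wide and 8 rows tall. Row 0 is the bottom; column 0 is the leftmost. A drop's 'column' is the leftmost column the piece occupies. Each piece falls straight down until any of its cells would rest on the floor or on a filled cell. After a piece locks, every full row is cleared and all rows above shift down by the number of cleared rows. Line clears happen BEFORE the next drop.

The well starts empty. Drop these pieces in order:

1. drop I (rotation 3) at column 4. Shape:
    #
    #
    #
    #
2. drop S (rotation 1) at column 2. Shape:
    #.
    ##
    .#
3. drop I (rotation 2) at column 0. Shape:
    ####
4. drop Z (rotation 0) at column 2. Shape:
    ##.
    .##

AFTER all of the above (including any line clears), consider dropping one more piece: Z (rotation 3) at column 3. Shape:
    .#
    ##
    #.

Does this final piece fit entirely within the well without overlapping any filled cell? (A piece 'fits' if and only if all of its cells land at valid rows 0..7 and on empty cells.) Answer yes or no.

Drop 1: I rot3 at col 4 lands with bottom-row=0; cleared 0 line(s) (total 0); column heights now [0 0 0 0 4], max=4
Drop 2: S rot1 at col 2 lands with bottom-row=0; cleared 0 line(s) (total 0); column heights now [0 0 3 2 4], max=4
Drop 3: I rot2 at col 0 lands with bottom-row=3; cleared 1 line(s) (total 1); column heights now [0 0 3 2 3], max=3
Drop 4: Z rot0 at col 2 lands with bottom-row=3; cleared 0 line(s) (total 1); column heights now [0 0 5 5 4], max=5
Test piece Z rot3 at col 3 (width 2): heights before test = [0 0 5 5 4]; fits = True

Answer: yes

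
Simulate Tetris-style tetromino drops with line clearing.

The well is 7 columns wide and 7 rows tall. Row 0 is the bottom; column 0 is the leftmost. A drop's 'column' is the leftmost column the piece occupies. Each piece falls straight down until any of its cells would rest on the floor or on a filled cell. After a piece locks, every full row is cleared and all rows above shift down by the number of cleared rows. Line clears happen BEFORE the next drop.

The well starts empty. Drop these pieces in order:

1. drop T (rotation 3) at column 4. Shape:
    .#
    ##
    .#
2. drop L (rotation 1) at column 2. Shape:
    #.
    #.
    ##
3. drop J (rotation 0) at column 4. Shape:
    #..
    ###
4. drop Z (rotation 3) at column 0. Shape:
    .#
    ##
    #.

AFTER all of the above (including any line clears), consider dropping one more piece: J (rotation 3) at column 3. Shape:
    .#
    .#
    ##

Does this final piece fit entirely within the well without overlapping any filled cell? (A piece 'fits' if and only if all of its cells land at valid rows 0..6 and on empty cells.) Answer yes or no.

Answer: no

Derivation:
Drop 1: T rot3 at col 4 lands with bottom-row=0; cleared 0 line(s) (total 0); column heights now [0 0 0 0 2 3 0], max=3
Drop 2: L rot1 at col 2 lands with bottom-row=0; cleared 0 line(s) (total 0); column heights now [0 0 3 1 2 3 0], max=3
Drop 3: J rot0 at col 4 lands with bottom-row=3; cleared 0 line(s) (total 0); column heights now [0 0 3 1 5 4 4], max=5
Drop 4: Z rot3 at col 0 lands with bottom-row=0; cleared 0 line(s) (total 0); column heights now [2 3 3 1 5 4 4], max=5
Test piece J rot3 at col 3 (width 2): heights before test = [2 3 3 1 5 4 4]; fits = False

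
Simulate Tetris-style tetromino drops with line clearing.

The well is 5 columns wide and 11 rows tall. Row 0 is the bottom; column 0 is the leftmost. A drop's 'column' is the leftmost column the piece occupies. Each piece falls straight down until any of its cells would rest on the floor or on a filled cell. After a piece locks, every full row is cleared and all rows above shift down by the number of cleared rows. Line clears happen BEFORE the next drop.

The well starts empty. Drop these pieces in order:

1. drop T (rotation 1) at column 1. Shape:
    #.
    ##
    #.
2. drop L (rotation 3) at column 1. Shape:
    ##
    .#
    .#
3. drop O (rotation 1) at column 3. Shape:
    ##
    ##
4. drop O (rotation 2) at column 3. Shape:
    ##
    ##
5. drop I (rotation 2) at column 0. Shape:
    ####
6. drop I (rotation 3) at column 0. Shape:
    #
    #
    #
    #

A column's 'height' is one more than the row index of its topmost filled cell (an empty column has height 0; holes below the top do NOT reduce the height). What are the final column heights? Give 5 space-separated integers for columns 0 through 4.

Drop 1: T rot1 at col 1 lands with bottom-row=0; cleared 0 line(s) (total 0); column heights now [0 3 2 0 0], max=3
Drop 2: L rot3 at col 1 lands with bottom-row=2; cleared 0 line(s) (total 0); column heights now [0 5 5 0 0], max=5
Drop 3: O rot1 at col 3 lands with bottom-row=0; cleared 0 line(s) (total 0); column heights now [0 5 5 2 2], max=5
Drop 4: O rot2 at col 3 lands with bottom-row=2; cleared 0 line(s) (total 0); column heights now [0 5 5 4 4], max=5
Drop 5: I rot2 at col 0 lands with bottom-row=5; cleared 0 line(s) (total 0); column heights now [6 6 6 6 4], max=6
Drop 6: I rot3 at col 0 lands with bottom-row=6; cleared 0 line(s) (total 0); column heights now [10 6 6 6 4], max=10

Answer: 10 6 6 6 4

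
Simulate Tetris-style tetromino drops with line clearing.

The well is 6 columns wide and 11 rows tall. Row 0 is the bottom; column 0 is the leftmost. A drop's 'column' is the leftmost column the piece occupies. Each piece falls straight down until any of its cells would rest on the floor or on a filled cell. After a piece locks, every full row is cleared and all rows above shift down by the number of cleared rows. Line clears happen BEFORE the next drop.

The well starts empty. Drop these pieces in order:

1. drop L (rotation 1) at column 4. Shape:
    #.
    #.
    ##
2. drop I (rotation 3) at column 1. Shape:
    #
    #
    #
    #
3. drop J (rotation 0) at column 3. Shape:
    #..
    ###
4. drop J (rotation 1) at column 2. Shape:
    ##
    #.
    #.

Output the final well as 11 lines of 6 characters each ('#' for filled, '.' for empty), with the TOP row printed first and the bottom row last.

Answer: ......
......
......
......
......
..##..
..##..
.#####
.#..#.
.#..#.
.#..##

Derivation:
Drop 1: L rot1 at col 4 lands with bottom-row=0; cleared 0 line(s) (total 0); column heights now [0 0 0 0 3 1], max=3
Drop 2: I rot3 at col 1 lands with bottom-row=0; cleared 0 line(s) (total 0); column heights now [0 4 0 0 3 1], max=4
Drop 3: J rot0 at col 3 lands with bottom-row=3; cleared 0 line(s) (total 0); column heights now [0 4 0 5 4 4], max=5
Drop 4: J rot1 at col 2 lands with bottom-row=3; cleared 0 line(s) (total 0); column heights now [0 4 6 6 4 4], max=6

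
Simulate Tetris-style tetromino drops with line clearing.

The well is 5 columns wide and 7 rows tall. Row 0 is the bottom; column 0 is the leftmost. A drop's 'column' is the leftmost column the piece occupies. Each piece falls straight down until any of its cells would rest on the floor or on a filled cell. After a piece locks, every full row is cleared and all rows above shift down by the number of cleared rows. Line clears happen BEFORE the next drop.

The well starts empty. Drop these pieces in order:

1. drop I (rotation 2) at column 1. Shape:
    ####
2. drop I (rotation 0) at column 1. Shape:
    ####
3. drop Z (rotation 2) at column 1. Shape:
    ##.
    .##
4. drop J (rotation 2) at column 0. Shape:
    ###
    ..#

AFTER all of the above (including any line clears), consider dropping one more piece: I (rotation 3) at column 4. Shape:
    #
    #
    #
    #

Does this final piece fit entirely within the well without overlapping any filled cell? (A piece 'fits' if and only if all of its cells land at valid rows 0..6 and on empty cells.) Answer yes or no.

Drop 1: I rot2 at col 1 lands with bottom-row=0; cleared 0 line(s) (total 0); column heights now [0 1 1 1 1], max=1
Drop 2: I rot0 at col 1 lands with bottom-row=1; cleared 0 line(s) (total 0); column heights now [0 2 2 2 2], max=2
Drop 3: Z rot2 at col 1 lands with bottom-row=2; cleared 0 line(s) (total 0); column heights now [0 4 4 3 2], max=4
Drop 4: J rot2 at col 0 lands with bottom-row=4; cleared 0 line(s) (total 0); column heights now [6 6 6 3 2], max=6
Test piece I rot3 at col 4 (width 1): heights before test = [6 6 6 3 2]; fits = True

Answer: yes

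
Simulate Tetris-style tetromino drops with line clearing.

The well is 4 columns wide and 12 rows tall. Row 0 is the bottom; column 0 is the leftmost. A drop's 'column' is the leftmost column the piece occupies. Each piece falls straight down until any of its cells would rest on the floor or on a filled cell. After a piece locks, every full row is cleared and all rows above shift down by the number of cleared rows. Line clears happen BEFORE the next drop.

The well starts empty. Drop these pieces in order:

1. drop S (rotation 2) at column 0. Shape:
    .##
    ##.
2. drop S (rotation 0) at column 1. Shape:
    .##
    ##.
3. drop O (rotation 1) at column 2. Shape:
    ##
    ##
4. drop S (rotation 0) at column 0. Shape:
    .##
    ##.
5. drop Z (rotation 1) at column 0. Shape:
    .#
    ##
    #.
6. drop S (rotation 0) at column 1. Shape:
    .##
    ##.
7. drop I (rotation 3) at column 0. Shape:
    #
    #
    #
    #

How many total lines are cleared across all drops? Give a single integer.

Answer: 1

Derivation:
Drop 1: S rot2 at col 0 lands with bottom-row=0; cleared 0 line(s) (total 0); column heights now [1 2 2 0], max=2
Drop 2: S rot0 at col 1 lands with bottom-row=2; cleared 0 line(s) (total 0); column heights now [1 3 4 4], max=4
Drop 3: O rot1 at col 2 lands with bottom-row=4; cleared 0 line(s) (total 0); column heights now [1 3 6 6], max=6
Drop 4: S rot0 at col 0 lands with bottom-row=5; cleared 1 line(s) (total 1); column heights now [1 6 6 5], max=6
Drop 5: Z rot1 at col 0 lands with bottom-row=5; cleared 0 line(s) (total 1); column heights now [7 8 6 5], max=8
Drop 6: S rot0 at col 1 lands with bottom-row=8; cleared 0 line(s) (total 1); column heights now [7 9 10 10], max=10
Drop 7: I rot3 at col 0 lands with bottom-row=7; cleared 0 line(s) (total 1); column heights now [11 9 10 10], max=11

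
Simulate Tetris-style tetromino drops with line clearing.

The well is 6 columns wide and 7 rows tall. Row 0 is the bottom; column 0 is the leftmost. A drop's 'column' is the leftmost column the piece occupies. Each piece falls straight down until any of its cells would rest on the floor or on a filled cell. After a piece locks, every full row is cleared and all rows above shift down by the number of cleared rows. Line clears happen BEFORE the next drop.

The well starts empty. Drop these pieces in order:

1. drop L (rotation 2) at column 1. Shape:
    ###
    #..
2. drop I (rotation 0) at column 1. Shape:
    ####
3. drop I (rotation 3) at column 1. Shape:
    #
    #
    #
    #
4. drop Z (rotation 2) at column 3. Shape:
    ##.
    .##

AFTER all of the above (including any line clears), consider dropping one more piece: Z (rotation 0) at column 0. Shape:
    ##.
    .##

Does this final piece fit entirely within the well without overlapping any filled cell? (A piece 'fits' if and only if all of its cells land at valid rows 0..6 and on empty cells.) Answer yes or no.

Drop 1: L rot2 at col 1 lands with bottom-row=0; cleared 0 line(s) (total 0); column heights now [0 2 2 2 0 0], max=2
Drop 2: I rot0 at col 1 lands with bottom-row=2; cleared 0 line(s) (total 0); column heights now [0 3 3 3 3 0], max=3
Drop 3: I rot3 at col 1 lands with bottom-row=3; cleared 0 line(s) (total 0); column heights now [0 7 3 3 3 0], max=7
Drop 4: Z rot2 at col 3 lands with bottom-row=3; cleared 0 line(s) (total 0); column heights now [0 7 3 5 5 4], max=7
Test piece Z rot0 at col 0 (width 3): heights before test = [0 7 3 5 5 4]; fits = False

Answer: no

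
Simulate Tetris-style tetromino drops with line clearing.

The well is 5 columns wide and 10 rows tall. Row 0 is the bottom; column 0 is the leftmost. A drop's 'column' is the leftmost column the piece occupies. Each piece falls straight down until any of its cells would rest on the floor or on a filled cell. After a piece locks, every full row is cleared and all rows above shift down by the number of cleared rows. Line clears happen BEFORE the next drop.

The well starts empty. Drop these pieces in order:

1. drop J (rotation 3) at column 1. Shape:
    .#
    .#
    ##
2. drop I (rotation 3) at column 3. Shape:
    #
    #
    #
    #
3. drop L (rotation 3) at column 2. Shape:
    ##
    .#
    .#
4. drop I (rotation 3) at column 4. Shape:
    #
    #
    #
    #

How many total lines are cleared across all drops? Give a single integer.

Drop 1: J rot3 at col 1 lands with bottom-row=0; cleared 0 line(s) (total 0); column heights now [0 1 3 0 0], max=3
Drop 2: I rot3 at col 3 lands with bottom-row=0; cleared 0 line(s) (total 0); column heights now [0 1 3 4 0], max=4
Drop 3: L rot3 at col 2 lands with bottom-row=4; cleared 0 line(s) (total 0); column heights now [0 1 7 7 0], max=7
Drop 4: I rot3 at col 4 lands with bottom-row=0; cleared 0 line(s) (total 0); column heights now [0 1 7 7 4], max=7

Answer: 0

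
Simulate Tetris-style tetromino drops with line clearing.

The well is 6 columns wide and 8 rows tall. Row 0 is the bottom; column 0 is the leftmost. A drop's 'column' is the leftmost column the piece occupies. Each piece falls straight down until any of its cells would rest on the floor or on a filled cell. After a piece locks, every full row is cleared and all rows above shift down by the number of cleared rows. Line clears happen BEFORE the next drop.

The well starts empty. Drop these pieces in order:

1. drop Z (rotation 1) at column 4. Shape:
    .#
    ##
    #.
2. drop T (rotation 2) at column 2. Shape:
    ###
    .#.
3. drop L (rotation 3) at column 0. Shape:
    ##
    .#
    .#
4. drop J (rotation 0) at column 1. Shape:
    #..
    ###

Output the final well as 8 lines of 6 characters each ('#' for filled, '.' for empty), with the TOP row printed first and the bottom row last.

Answer: ......
......
......
......
.#....
.###..
.#.###
.#..#.

Derivation:
Drop 1: Z rot1 at col 4 lands with bottom-row=0; cleared 0 line(s) (total 0); column heights now [0 0 0 0 2 3], max=3
Drop 2: T rot2 at col 2 lands with bottom-row=1; cleared 0 line(s) (total 0); column heights now [0 0 3 3 3 3], max=3
Drop 3: L rot3 at col 0 lands with bottom-row=0; cleared 1 line(s) (total 1); column heights now [0 2 0 2 2 2], max=2
Drop 4: J rot0 at col 1 lands with bottom-row=2; cleared 0 line(s) (total 1); column heights now [0 4 3 3 2 2], max=4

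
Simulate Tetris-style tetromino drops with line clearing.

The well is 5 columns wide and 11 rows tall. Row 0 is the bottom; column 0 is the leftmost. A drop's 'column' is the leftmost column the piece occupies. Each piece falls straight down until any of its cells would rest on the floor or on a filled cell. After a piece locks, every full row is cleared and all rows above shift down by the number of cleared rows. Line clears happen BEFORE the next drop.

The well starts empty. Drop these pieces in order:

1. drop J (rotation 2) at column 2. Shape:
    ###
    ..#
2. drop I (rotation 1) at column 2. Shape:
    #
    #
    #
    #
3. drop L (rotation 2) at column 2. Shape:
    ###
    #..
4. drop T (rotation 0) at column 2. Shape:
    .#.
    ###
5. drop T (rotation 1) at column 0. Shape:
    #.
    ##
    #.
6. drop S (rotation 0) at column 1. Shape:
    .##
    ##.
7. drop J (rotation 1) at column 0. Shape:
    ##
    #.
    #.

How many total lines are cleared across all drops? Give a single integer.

Answer: 1

Derivation:
Drop 1: J rot2 at col 2 lands with bottom-row=0; cleared 0 line(s) (total 0); column heights now [0 0 2 2 2], max=2
Drop 2: I rot1 at col 2 lands with bottom-row=2; cleared 0 line(s) (total 0); column heights now [0 0 6 2 2], max=6
Drop 3: L rot2 at col 2 lands with bottom-row=6; cleared 0 line(s) (total 0); column heights now [0 0 8 8 8], max=8
Drop 4: T rot0 at col 2 lands with bottom-row=8; cleared 0 line(s) (total 0); column heights now [0 0 9 10 9], max=10
Drop 5: T rot1 at col 0 lands with bottom-row=0; cleared 1 line(s) (total 1); column heights now [2 0 8 9 8], max=9
Drop 6: S rot0 at col 1 lands with bottom-row=8; cleared 0 line(s) (total 1); column heights now [2 9 10 10 8], max=10
Drop 7: J rot1 at col 0 lands with bottom-row=7; cleared 0 line(s) (total 1); column heights now [10 10 10 10 8], max=10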